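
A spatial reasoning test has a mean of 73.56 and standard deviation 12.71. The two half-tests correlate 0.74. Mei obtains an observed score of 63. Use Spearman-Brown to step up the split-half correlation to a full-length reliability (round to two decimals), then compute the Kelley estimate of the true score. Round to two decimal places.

Spearman-Brown: ρ = 2r/(1 + r) = 2(0.74)/(1 + 0.74) = 1.480/1.74 = 0.8506 → 0.85
T̂ = 0.85(63) + 0.15(73.56) = 53.55 + 11.0340 = 64.584 → 64.58

64.58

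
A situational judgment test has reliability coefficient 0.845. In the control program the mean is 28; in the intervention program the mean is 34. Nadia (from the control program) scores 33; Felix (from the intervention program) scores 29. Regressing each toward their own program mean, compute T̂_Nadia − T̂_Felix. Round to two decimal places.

T̂_Nadia = 0.845(33) + 0.155(28) = 32.2250
T̂_Felix = 0.845(29) + 0.155(34) = 29.7750
Difference = 32.2250 − 29.7750 = 2.4500

2.45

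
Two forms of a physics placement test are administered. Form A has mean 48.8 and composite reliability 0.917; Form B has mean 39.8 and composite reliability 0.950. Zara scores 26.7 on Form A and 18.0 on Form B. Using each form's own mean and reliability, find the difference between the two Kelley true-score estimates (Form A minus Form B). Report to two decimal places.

T̂_A = 0.917(26.7) + 0.083(48.8) = 28.5343
T̂_B = 0.950(18.0) + 0.050(39.8) = 19.0900
T̂_A − T̂_B = 9.4443

9.44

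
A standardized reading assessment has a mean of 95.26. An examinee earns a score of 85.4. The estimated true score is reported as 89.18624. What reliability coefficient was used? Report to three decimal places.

T̂ = ρX + (1 − ρ)μ  ⇒  T̂ − μ = ρ(X − μ)
ρ = (T̂ − μ)/(X − μ) = (89.18624 − 95.26) / (85.4 − 95.26) = -6.07376 / -9.86 = 0.61600

0.616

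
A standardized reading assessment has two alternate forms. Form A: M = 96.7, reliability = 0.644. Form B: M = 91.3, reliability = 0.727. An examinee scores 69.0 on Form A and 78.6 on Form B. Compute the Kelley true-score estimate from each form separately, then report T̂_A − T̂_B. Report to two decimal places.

T̂_A = 0.644(69.0) + 0.356(96.7) = 78.8612
T̂_B = 0.727(78.6) + 0.273(91.3) = 82.0671
T̂_A − T̂_B = -3.2059

-3.21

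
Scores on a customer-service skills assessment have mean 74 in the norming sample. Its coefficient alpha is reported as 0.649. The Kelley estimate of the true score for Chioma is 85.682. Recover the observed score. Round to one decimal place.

T̂ = ρX + (1 − ρ)μ  ⇒  X = (T̂ − (1 − ρ)μ) / ρ
X = (85.682 − 0.351 × 74) / 0.649 = (85.682 − 25.974) / 0.649 = 59.708 / 0.649 = 92.000

92.0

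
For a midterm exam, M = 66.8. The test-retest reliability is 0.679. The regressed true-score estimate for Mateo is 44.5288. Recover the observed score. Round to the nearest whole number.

34

T̂ = ρX + (1 − ρ)μ  ⇒  X = (T̂ − (1 − ρ)μ) / ρ
X = (44.5288 − 0.321 × 66.8) / 0.679 = (44.5288 − 21.4428) / 0.679 = 23.0860 / 0.679 = 34.00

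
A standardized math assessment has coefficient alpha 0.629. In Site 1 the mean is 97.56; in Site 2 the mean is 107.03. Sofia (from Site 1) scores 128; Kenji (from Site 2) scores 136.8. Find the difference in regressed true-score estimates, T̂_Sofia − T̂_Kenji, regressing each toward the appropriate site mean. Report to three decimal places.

-9.049

T̂_Sofia = 0.629(128) + 0.371(97.56) = 116.70676
T̂_Kenji = 0.629(136.8) + 0.371(107.03) = 125.75533
Difference = 116.70676 − 125.75533 = -9.04857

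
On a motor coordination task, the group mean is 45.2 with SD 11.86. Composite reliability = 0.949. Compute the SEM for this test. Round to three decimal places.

SEM = SD · √(1 − ρ) = 11.86 × √0.051 = 11.86 × 0.2258 = 2.6784

2.678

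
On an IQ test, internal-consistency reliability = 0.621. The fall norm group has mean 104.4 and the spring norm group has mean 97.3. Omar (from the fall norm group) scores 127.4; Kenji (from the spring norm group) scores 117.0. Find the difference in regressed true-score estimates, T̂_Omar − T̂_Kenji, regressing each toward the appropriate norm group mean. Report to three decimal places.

9.149

T̂_Omar = 0.621(127.4) + 0.379(104.4) = 118.68300
T̂_Kenji = 0.621(117.0) + 0.379(97.3) = 109.53370
Difference = 118.68300 − 109.53370 = 9.14930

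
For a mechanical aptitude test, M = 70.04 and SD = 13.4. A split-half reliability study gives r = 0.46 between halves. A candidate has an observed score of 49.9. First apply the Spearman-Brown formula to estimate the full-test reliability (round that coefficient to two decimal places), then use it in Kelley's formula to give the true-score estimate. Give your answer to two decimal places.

57.35

Spearman-Brown: ρ = 2r/(1 + r) = 2(0.46)/(1 + 0.46) = 0.920/1.46 = 0.6301 → 0.63
T̂ = 0.63(49.9) + 0.37(70.04) = 31.437 + 25.9148 = 57.352 → 57.35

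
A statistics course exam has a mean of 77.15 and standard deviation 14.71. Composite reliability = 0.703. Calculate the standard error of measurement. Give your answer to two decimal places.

SEM = SD · √(1 − ρ) = 14.71 × √0.297 = 14.71 × 0.5450 = 8.017

8.02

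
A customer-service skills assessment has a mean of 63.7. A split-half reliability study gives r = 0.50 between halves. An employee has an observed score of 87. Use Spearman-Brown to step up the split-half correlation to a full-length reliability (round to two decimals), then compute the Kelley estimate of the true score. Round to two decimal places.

Spearman-Brown: ρ = 2r/(1 + r) = 2(0.50)/(1 + 0.50) = 1.000/1.50 = 0.6667 → 0.67
T̂ = ρX + (1 − ρ)μ
  = 0.67 × 87 + 0.33 × 63.7
  = 58.29 + 21.021
  = 79.311
  ≈ 79.31

79.31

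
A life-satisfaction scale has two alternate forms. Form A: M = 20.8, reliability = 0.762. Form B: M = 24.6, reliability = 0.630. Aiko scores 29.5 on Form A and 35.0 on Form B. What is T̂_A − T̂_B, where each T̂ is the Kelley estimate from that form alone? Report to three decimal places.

T̂_A = 0.762(29.5) + 0.238(20.8) = 27.42940
T̂_B = 0.630(35.0) + 0.370(24.6) = 31.15200
T̂_A − T̂_B = -3.72260

-3.723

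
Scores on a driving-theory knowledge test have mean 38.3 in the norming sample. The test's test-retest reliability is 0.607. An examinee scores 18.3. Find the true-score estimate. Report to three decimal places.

Weight the observed score by reliability and the mean by (1 − reliability): T̂ = 0.607·18.3 + 0.393·38.3 = 11.1081 + 15.0519 = 26.1600.

26.160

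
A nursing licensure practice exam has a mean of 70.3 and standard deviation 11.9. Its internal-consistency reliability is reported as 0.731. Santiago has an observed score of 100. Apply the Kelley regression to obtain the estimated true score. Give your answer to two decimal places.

T̂ = 0.731(100) + 0.269(70.3) = 73.100 + 18.9107 = 92.011 → 92.01

92.01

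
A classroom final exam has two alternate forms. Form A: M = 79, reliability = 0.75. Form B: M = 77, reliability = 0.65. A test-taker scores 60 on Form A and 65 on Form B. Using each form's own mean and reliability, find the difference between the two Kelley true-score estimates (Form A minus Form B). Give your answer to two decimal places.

-4.45

T̂_A = 0.75(60) + 0.25(79) = 64.7500
T̂_B = 0.65(65) + 0.35(77) = 69.2000
T̂_A − T̂_B = -4.4500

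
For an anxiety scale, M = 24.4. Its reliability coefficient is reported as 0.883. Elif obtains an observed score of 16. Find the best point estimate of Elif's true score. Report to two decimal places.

Weight the observed score by reliability and the mean by (1 − reliability): T̂ = 0.883·16 + 0.117·24.4 = 14.128 + 2.8548 = 16.983.

16.98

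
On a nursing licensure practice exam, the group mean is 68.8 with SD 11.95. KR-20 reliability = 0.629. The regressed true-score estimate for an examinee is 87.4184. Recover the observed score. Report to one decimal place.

98.4

T̂ = ρX + (1 − ρ)μ  ⇒  X = (T̂ − (1 − ρ)μ) / ρ
X = (87.4184 − 0.371 × 68.8) / 0.629 = (87.4184 − 25.5248) / 0.629 = 61.8936 / 0.629 = 98.400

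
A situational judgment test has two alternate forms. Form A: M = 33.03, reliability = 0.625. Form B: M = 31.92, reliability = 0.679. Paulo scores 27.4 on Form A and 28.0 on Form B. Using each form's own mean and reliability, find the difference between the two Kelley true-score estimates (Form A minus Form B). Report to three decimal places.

0.253

T̂_A = 0.625(27.4) + 0.375(33.03) = 29.51125
T̂_B = 0.679(28.0) + 0.321(31.92) = 29.25832
T̂_A − T̂_B = 0.25293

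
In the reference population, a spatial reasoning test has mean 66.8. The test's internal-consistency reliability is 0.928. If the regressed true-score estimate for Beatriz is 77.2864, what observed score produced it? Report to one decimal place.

78.1

T̂ = ρX + (1 − ρ)μ  ⇒  X = (T̂ − (1 − ρ)μ) / ρ
X = (77.2864 − 0.072 × 66.8) / 0.928 = (77.2864 − 4.8096) / 0.928 = 72.4768 / 0.928 = 78.100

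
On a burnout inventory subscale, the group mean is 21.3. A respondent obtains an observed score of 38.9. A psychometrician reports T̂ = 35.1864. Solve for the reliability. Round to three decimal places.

0.789

T̂ = ρX + (1 − ρ)μ  ⇒  T̂ − μ = ρ(X − μ)
ρ = (T̂ − μ)/(X − μ) = (35.1864 − 21.3) / (38.9 − 21.3) = 13.8864 / 17.6 = 0.78900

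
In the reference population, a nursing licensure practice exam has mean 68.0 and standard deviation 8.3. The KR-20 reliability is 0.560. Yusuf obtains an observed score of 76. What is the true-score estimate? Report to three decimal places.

Kelley's formula gives T̂ = 0.560·76 + 0.440·68.0 = 42.560 + 29.9200 = 72.4800.

72.480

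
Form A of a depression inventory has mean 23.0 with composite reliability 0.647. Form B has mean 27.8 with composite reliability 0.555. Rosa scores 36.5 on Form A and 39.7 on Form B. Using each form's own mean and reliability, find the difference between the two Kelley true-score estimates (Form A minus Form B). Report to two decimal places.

-2.67

T̂_A = 0.647(36.5) + 0.353(23.0) = 31.7345
T̂_B = 0.555(39.7) + 0.445(27.8) = 34.4045
T̂_A − T̂_B = -2.6700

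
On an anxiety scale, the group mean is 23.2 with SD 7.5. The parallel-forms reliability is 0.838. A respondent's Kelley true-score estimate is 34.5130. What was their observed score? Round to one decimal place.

36.7

T̂ = ρX + (1 − ρ)μ  ⇒  X = (T̂ − (1 − ρ)μ) / ρ
X = (34.5130 − 0.162 × 23.2) / 0.838 = (34.5130 − 3.7584) / 0.838 = 30.7546 / 0.838 = 36.700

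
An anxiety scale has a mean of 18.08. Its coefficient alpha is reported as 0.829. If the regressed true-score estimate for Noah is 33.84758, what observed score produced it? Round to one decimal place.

T̂ = ρX + (1 − ρ)μ  ⇒  X = (T̂ − (1 − ρ)μ) / ρ
X = (33.84758 − 0.171 × 18.08) / 0.829 = (33.84758 − 3.09168) / 0.829 = 30.75590 / 0.829 = 37.100

37.1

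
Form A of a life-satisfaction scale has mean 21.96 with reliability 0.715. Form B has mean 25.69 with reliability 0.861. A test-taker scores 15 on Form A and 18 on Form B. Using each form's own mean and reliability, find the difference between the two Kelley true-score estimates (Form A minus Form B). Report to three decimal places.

-2.085

T̂_A = 0.715(15) + 0.285(21.96) = 16.98360
T̂_B = 0.861(18) + 0.139(25.69) = 19.06891
T̂_A − T̂_B = -2.08531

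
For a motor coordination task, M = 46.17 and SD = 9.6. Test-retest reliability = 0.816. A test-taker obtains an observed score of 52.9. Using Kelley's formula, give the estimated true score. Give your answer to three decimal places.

51.662

T̂ = ρX + (1 − ρ)μ
  = 0.816 × 52.9 + 0.184 × 46.17
  = 43.1664 + 8.49528
  = 51.6617
  ≈ 51.662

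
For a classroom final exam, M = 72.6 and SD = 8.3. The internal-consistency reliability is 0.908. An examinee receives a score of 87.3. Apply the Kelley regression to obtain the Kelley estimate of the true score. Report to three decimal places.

85.948

T̂ = ρX + (1 − ρ)μ
  = 0.908 × 87.3 + 0.092 × 72.6
  = 79.2684 + 6.6792
  = 85.9476
  ≈ 85.948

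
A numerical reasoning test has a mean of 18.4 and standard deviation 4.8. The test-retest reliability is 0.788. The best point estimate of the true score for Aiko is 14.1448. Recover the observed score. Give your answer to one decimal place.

T̂ = ρX + (1 − ρ)μ  ⇒  X = (T̂ − (1 − ρ)μ) / ρ
X = (14.1448 − 0.212 × 18.4) / 0.788 = (14.1448 − 3.9008) / 0.788 = 10.2440 / 0.788 = 13.000

13.0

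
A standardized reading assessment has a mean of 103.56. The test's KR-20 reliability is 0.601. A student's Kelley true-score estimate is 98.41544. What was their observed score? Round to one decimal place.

T̂ = ρX + (1 − ρ)μ  ⇒  X = (T̂ − (1 − ρ)μ) / ρ
X = (98.41544 − 0.399 × 103.56) / 0.601 = (98.41544 − 41.32044) / 0.601 = 57.09500 / 0.601 = 95.000

95.0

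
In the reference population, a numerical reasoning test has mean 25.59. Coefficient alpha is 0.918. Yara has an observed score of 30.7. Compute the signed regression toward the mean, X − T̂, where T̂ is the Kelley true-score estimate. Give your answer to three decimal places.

0.419

T̂ = 0.918(30.7) + 0.082(25.59) = 28.1826 + 2.09838 = 30.28098 → 30.2810
X − T̂ = 30.7 − 30.2810 = 0.4190 → 0.419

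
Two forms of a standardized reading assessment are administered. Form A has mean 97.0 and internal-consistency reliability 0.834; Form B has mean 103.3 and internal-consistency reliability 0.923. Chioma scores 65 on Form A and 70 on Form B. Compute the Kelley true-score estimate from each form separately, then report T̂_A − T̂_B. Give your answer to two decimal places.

T̂_A = 0.834(65) + 0.166(97.0) = 70.3120
T̂_B = 0.923(70) + 0.077(103.3) = 72.5641
T̂_A − T̂_B = -2.2521

-2.25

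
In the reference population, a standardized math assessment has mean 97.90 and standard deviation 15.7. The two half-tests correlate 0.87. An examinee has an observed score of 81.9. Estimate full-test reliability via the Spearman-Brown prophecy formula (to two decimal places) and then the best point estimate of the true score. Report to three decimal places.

Spearman-Brown: ρ = 2r/(1 + r) = 2(0.87)/(1 + 0.87) = 1.740/1.87 = 0.9305 → 0.93
T̂ = 0.93(81.9) + 0.07(97.90) = 76.167 + 6.8530 = 83.0200 → 83.020

83.020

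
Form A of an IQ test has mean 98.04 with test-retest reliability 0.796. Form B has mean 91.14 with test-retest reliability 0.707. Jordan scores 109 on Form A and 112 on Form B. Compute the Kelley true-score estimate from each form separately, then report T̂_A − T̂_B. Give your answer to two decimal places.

T̂_A = 0.796(109) + 0.204(98.04) = 106.7642
T̂_B = 0.707(112) + 0.293(91.14) = 105.8880
T̂_A − T̂_B = 0.8761

0.88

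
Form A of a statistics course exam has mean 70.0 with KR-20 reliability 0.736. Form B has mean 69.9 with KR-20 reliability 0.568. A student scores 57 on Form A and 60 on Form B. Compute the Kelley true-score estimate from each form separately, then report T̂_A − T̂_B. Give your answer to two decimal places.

-3.84

T̂_A = 0.736(57) + 0.264(70.0) = 60.4320
T̂_B = 0.568(60) + 0.432(69.9) = 64.2768
T̂_A − T̂_B = -3.8448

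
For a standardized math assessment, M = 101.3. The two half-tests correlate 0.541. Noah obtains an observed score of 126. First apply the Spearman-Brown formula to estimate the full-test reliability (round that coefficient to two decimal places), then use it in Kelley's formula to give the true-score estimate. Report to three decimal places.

118.590

Spearman-Brown: ρ = 2r/(1 + r) = 2(0.541)/(1 + 0.541) = 1.0820/1.541 = 0.7021 → 0.70
Regress the observed score toward the mean by the unreliability: T̂ = 0.70·126 + 0.30·101.3 = 88.20 + 30.390 = 118.5900.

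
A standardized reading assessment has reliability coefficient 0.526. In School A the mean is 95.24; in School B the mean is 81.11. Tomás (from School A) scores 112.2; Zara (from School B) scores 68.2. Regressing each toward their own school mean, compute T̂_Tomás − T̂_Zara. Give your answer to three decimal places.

29.842

T̂_Tomás = 0.526(112.2) + 0.474(95.24) = 104.16096
T̂_Zara = 0.526(68.2) + 0.474(81.11) = 74.31934
Difference = 104.16096 − 74.31934 = 29.84162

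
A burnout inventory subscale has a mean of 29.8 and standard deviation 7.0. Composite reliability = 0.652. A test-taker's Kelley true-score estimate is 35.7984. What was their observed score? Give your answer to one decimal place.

39.0

T̂ = ρX + (1 − ρ)μ  ⇒  X = (T̂ − (1 − ρ)μ) / ρ
X = (35.7984 − 0.348 × 29.8) / 0.652 = (35.7984 − 10.3704) / 0.652 = 25.4280 / 0.652 = 39.000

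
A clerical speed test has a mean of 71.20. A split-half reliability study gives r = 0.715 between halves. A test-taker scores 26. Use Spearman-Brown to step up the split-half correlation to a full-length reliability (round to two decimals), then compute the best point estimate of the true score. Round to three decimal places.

33.684

Spearman-Brown: ρ = 2r/(1 + r) = 2(0.715)/(1 + 0.715) = 1.4300/1.715 = 0.8338 → 0.83
T̂ = ρX + (1 − ρ)μ
  = 0.83 × 26 + 0.17 × 71.20
  = 21.58 + 12.1040
  = 33.6840
  ≈ 33.684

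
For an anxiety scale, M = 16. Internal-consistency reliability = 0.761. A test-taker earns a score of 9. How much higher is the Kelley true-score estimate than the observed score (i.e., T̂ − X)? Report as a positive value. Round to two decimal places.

1.67

Regress the observed score toward the mean by the unreliability: T̂ = 0.761·9 + 0.239·16 = 6.849 + 3.824 = 10.6730.
T̂ − X = 10.673 − 9 = 1.673 → 1.67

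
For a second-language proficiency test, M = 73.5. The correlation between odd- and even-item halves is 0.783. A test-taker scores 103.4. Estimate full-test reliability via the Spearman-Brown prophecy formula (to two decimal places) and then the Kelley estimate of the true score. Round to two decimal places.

Spearman-Brown: ρ = 2r/(1 + r) = 2(0.783)/(1 + 0.783) = 1.5660/1.783 = 0.8783 → 0.88
T̂ = 0.88(103.4) + 0.12(73.5) = 90.992 + 8.820 = 99.812 → 99.81

99.81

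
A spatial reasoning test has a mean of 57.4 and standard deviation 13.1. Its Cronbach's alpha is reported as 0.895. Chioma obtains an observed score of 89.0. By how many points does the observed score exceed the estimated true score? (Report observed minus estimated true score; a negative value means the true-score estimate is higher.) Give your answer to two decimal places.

T̂ = ρX + (1 − ρ)μ
  = 0.895 × 89.0 + 0.105 × 57.4
  = 79.6550 + 6.0270
  = 85.6820
  ≈ 85.682
X − T̂ = 89.0 − 85.682 = 3.318 → 3.32

3.32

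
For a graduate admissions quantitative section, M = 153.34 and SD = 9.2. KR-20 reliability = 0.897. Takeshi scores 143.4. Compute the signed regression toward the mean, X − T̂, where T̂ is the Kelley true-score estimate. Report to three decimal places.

T̂ = ρX + (1 − ρ)μ
  = 0.897 × 143.4 + 0.103 × 153.34
  = 128.6298 + 15.79402
  = 144.42382
  ≈ 144.4238
X − T̂ = 143.4 − 144.4238 = -1.0238 → -1.024

-1.024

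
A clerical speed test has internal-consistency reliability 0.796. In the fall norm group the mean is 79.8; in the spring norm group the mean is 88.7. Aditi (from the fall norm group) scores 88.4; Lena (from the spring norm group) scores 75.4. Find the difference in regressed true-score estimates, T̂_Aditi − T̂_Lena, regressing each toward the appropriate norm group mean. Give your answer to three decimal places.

T̂_Aditi = 0.796(88.4) + 0.204(79.8) = 86.64560
T̂_Lena = 0.796(75.4) + 0.204(88.7) = 78.11320
Difference = 86.64560 − 78.11320 = 8.53240

8.532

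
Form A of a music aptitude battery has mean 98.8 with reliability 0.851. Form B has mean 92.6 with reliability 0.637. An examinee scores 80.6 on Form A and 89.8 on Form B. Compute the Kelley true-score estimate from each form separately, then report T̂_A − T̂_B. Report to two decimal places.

-7.50

T̂_A = 0.851(80.6) + 0.149(98.8) = 83.3118
T̂_B = 0.637(89.8) + 0.363(92.6) = 90.8164
T̂_A − T̂_B = -7.5046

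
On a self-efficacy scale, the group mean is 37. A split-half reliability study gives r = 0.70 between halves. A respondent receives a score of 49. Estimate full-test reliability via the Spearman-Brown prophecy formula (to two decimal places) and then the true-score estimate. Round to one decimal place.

46.8

Spearman-Brown: ρ = 2r/(1 + r) = 2(0.70)/(1 + 0.70) = 1.400/1.70 = 0.8235 → 0.82
T̂ = ρX + (1 − ρ)μ
  = 0.82 × 49 + 0.18 × 37
  = 40.18 + 6.66
  = 46.84
  ≈ 46.8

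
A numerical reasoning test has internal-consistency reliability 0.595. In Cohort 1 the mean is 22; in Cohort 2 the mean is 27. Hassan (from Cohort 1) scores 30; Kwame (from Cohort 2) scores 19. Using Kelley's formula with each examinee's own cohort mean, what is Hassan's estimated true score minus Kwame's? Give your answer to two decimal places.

4.52

T̂_Hassan = 0.595(30) + 0.405(22) = 26.7600
T̂_Kwame = 0.595(19) + 0.405(27) = 22.2400
Difference = 26.7600 − 22.2400 = 4.5200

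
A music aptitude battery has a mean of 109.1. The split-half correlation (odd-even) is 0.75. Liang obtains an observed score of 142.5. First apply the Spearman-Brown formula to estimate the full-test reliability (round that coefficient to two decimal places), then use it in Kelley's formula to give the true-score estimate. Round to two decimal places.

137.82

Spearman-Brown: ρ = 2r/(1 + r) = 2(0.75)/(1 + 0.75) = 1.500/1.75 = 0.8571 → 0.86
Kelley's formula gives T̂ = 0.86·142.5 + 0.14·109.1 = 122.550 + 15.274 = 137.824.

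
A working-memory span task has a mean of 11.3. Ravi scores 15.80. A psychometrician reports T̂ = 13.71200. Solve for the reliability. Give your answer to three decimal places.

T̂ = ρX + (1 − ρ)μ  ⇒  T̂ − μ = ρ(X − μ)
ρ = (T̂ − μ)/(X − μ) = (13.71200 − 11.3) / (15.80 − 11.3) = 2.41200 / 4.50 = 0.53600

0.536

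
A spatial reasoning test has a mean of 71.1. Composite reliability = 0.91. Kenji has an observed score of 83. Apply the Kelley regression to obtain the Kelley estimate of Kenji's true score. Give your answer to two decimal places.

81.93

T̂ = 0.91(83) + 0.09(71.1) = 75.53 + 6.399 = 81.929 → 81.93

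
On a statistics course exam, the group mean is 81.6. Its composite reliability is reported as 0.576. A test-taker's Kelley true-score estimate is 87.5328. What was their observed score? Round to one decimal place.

T̂ = ρX + (1 − ρ)μ  ⇒  X = (T̂ − (1 − ρ)μ) / ρ
X = (87.5328 − 0.424 × 81.6) / 0.576 = (87.5328 − 34.5984) / 0.576 = 52.9344 / 0.576 = 91.900

91.9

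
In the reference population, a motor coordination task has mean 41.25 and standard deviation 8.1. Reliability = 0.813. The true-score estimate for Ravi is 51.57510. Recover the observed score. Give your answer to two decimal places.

T̂ = ρX + (1 − ρ)μ  ⇒  X = (T̂ − (1 − ρ)μ) / ρ
X = (51.57510 − 0.187 × 41.25) / 0.813 = (51.57510 − 7.71375) / 0.813 = 43.86135 / 0.813 = 53.9500

53.95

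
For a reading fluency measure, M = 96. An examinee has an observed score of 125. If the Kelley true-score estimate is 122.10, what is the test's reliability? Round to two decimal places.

0.90

T̂ = ρX + (1 − ρ)μ  ⇒  T̂ − μ = ρ(X − μ)
ρ = (T̂ − μ)/(X − μ) = (122.10 − 96) / (125 − 96) = 26.10 / 29.0 = 0.9000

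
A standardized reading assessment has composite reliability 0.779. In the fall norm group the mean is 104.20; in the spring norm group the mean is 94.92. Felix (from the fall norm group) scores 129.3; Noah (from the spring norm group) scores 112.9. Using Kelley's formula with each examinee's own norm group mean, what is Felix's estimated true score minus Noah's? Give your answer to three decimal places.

T̂_Felix = 0.779(129.3) + 0.221(104.20) = 123.75290
T̂_Noah = 0.779(112.9) + 0.221(94.92) = 108.92642
Difference = 123.75290 − 108.92642 = 14.82648

14.826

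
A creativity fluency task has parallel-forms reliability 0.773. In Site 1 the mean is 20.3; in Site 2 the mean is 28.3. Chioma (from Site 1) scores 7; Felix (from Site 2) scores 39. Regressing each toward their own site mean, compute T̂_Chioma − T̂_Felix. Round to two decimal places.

-26.55

T̂_Chioma = 0.773(7) + 0.227(20.3) = 10.0191
T̂_Felix = 0.773(39) + 0.227(28.3) = 36.5711
Difference = 10.0191 − 36.5711 = -26.5520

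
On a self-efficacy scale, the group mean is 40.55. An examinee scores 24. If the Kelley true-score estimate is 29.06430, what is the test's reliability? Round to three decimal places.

T̂ = ρX + (1 − ρ)μ  ⇒  T̂ − μ = ρ(X − μ)
ρ = (T̂ − μ)/(X − μ) = (29.06430 − 40.55) / (24 − 40.55) = -11.48570 / -16.55 = 0.69400

0.694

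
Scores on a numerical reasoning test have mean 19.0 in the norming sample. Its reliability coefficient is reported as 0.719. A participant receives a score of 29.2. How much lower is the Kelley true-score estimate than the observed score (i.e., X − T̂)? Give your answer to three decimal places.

2.866

T̂ = ρX + (1 − ρ)μ
  = 0.719 × 29.2 + 0.281 × 19.0
  = 20.9948 + 5.3390
  = 26.33380
  ≈ 26.3338
X − T̂ = 29.2 − 26.3338 = 2.8662 → 2.866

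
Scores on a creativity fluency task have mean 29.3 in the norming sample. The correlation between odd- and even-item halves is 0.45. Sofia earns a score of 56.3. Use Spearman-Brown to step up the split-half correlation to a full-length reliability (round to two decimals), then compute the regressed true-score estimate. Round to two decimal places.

46.04

Spearman-Brown: ρ = 2r/(1 + r) = 2(0.45)/(1 + 0.45) = 0.900/1.45 = 0.6207 → 0.62
T̂ = ρX + (1 − ρ)μ
  = 0.62 × 56.3 + 0.38 × 29.3
  = 34.906 + 11.134
  = 46.040
  ≈ 46.04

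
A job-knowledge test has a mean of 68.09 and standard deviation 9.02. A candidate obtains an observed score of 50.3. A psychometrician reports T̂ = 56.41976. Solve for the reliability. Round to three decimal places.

T̂ = ρX + (1 − ρ)μ  ⇒  T̂ − μ = ρ(X − μ)
ρ = (T̂ − μ)/(X − μ) = (56.41976 − 68.09) / (50.3 − 68.09) = -11.67024 / -17.79 = 0.65600

0.656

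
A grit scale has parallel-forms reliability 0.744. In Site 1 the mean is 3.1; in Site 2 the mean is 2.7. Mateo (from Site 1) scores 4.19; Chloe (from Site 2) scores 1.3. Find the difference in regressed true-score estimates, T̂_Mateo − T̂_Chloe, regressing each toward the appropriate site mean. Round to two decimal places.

T̂_Mateo = 0.744(4.19) + 0.256(3.1) = 3.9110
T̂_Chloe = 0.744(1.3) + 0.256(2.7) = 1.6584
Difference = 3.9110 − 1.6584 = 2.2526

2.25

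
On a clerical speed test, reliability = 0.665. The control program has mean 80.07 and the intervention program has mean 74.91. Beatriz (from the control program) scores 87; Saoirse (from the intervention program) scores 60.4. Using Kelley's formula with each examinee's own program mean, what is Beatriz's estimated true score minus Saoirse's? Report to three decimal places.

19.418

T̂_Beatriz = 0.665(87) + 0.335(80.07) = 84.67845
T̂_Saoirse = 0.665(60.4) + 0.335(74.91) = 65.26085
Difference = 84.67845 − 65.26085 = 19.41760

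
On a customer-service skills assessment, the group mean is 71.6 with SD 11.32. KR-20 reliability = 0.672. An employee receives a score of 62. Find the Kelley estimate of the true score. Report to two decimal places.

T̂ = ρX + (1 − ρ)μ
  = 0.672 × 62 + 0.328 × 71.6
  = 41.664 + 23.4848
  = 65.149
  ≈ 65.15

65.15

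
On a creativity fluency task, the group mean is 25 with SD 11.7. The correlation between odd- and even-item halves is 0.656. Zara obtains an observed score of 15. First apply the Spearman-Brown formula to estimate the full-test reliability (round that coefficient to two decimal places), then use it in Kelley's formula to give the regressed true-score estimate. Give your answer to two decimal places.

17.10

Spearman-Brown: ρ = 2r/(1 + r) = 2(0.656)/(1 + 0.656) = 1.3120/1.656 = 0.7923 → 0.79
Weight the observed score by reliability and the mean by (1 − reliability): T̂ = 0.79·15 + 0.21·25 = 11.85 + 5.25 = 17.100.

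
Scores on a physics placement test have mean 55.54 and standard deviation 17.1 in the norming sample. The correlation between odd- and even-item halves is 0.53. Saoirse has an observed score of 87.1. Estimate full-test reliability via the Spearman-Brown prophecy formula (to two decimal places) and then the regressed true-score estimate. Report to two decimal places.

77.32

Spearman-Brown: ρ = 2r/(1 + r) = 2(0.53)/(1 + 0.53) = 1.060/1.53 = 0.6928 → 0.69
Regress the observed score toward the mean by the unreliability: T̂ = 0.69·87.1 + 0.31·55.54 = 60.099 + 17.2174 = 77.316.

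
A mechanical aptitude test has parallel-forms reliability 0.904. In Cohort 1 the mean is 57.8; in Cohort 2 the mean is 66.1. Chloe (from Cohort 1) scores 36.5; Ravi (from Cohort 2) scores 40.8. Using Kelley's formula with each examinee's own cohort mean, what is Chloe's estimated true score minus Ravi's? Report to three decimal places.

-4.684

T̂_Chloe = 0.904(36.5) + 0.096(57.8) = 38.54480
T̂_Ravi = 0.904(40.8) + 0.096(66.1) = 43.22880
Difference = 38.54480 − 43.22880 = -4.68400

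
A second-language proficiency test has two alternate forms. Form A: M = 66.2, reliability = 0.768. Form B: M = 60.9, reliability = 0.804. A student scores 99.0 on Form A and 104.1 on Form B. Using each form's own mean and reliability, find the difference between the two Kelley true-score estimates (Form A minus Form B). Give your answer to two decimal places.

T̂_A = 0.768(99.0) + 0.232(66.2) = 91.3904
T̂_B = 0.804(104.1) + 0.196(60.9) = 95.6328
T̂_A − T̂_B = -4.2424

-4.24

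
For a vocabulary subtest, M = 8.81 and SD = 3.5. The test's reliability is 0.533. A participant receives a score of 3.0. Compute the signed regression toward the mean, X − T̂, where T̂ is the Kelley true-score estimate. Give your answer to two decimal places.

T̂ = 0.533(3.0) + 0.467(8.81) = 1.5990 + 4.11427 = 5.7133 → 5.713
X − T̂ = 3.0 − 5.713 = -2.713 → -2.71

-2.71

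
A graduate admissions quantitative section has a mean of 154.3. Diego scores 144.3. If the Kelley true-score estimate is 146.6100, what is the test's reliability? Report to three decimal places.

0.769

T̂ = ρX + (1 − ρ)μ  ⇒  T̂ − μ = ρ(X − μ)
ρ = (T̂ − μ)/(X − μ) = (146.6100 − 154.3) / (144.3 − 154.3) = -7.6900 / -10.0 = 0.76900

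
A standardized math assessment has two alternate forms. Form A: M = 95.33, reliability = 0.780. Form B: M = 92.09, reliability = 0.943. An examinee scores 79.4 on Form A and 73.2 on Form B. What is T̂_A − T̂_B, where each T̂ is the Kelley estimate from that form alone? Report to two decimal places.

8.63

T̂_A = 0.780(79.4) + 0.220(95.33) = 82.9046
T̂_B = 0.943(73.2) + 0.057(92.09) = 74.2767
T̂_A − T̂_B = 8.6279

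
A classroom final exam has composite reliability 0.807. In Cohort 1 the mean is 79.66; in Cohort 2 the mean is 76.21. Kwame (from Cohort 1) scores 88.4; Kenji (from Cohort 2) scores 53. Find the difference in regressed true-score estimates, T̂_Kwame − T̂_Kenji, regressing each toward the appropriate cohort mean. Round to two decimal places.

T̂_Kwame = 0.807(88.4) + 0.193(79.66) = 86.7132
T̂_Kenji = 0.807(53) + 0.193(76.21) = 57.4795
Difference = 86.7132 − 57.4795 = 29.2336

29.23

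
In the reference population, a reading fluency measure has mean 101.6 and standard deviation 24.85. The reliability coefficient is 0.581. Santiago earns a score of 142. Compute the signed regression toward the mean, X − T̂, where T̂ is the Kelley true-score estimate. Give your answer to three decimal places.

16.928

T̂ = 0.581(142) + 0.419(101.6) = 82.502 + 42.5704 = 125.07240 → 125.0724
X − T̂ = 142 − 125.0724 = 16.9276 → 16.928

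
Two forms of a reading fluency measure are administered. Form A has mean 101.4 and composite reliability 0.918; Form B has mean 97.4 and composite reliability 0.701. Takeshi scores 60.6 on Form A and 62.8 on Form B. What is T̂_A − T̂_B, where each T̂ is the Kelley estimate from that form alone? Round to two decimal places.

-9.20

T̂_A = 0.918(60.6) + 0.082(101.4) = 63.9456
T̂_B = 0.701(62.8) + 0.299(97.4) = 73.1454
T̂_A − T̂_B = -9.1998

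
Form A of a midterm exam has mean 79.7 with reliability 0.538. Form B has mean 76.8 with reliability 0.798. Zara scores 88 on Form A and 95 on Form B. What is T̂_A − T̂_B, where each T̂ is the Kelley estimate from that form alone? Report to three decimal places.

-7.158

T̂_A = 0.538(88) + 0.462(79.7) = 84.16540
T̂_B = 0.798(95) + 0.202(76.8) = 91.32360
T̂_A − T̂_B = -7.15820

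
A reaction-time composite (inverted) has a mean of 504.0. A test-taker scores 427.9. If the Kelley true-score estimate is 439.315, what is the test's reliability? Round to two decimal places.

0.85

T̂ = ρX + (1 − ρ)μ  ⇒  T̂ − μ = ρ(X − μ)
ρ = (T̂ − μ)/(X − μ) = (439.315 − 504.0) / (427.9 − 504.0) = -64.685 / -76.1 = 0.8500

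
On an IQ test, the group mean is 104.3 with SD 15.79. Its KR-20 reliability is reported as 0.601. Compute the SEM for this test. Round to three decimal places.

SEM = SD · √(1 − ρ) = 15.79 × √0.399 = 15.79 × 0.6317 = 9.9740

9.974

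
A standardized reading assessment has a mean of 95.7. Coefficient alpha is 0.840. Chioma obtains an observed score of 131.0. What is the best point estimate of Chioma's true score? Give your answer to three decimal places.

125.352

T̂ = 0.840(131.0) + 0.160(95.7) = 110.0400 + 15.3120 = 125.3520 → 125.352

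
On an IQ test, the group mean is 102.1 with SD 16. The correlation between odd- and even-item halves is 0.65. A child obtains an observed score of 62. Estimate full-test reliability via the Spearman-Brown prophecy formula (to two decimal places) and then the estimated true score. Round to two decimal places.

70.42

Spearman-Brown: ρ = 2r/(1 + r) = 2(0.65)/(1 + 0.65) = 1.300/1.65 = 0.7879 → 0.79
T̂ = ρX + (1 − ρ)μ
  = 0.79 × 62 + 0.21 × 102.1
  = 48.98 + 21.441
  = 70.421
  ≈ 70.42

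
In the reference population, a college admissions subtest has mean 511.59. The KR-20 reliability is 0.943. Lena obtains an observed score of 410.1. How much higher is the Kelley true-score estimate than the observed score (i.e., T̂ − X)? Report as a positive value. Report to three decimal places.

5.785

T̂ = ρX + (1 − ρ)μ
  = 0.943 × 410.1 + 0.057 × 511.59
  = 386.7243 + 29.16063
  = 415.88493
  ≈ 415.8849
T̂ − X = 415.8849 − 410.1 = 5.7849 → 5.785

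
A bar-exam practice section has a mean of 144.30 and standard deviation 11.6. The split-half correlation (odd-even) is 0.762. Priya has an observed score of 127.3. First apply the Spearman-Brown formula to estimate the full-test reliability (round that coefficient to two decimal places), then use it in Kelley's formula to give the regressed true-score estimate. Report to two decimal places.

129.68

Spearman-Brown: ρ = 2r/(1 + r) = 2(0.762)/(1 + 0.762) = 1.5240/1.762 = 0.8649 → 0.86
Weight the observed score by reliability and the mean by (1 − reliability): T̂ = 0.86·127.3 + 0.14·144.30 = 109.478 + 20.2020 = 129.680.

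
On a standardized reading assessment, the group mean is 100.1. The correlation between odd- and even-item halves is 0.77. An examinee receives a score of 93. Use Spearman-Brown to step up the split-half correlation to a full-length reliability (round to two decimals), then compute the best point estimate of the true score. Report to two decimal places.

Spearman-Brown: ρ = 2r/(1 + r) = 2(0.77)/(1 + 0.77) = 1.540/1.77 = 0.8701 → 0.87
T̂ = ρX + (1 − ρ)μ
  = 0.87 × 93 + 0.13 × 100.1
  = 80.91 + 13.013
  = 93.923
  ≈ 93.92

93.92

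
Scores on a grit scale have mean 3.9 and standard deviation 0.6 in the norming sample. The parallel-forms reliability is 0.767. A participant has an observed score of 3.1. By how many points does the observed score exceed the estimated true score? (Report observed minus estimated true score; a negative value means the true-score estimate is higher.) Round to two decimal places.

-0.19

T̂ = ρX + (1 − ρ)μ
  = 0.767 × 3.1 + 0.233 × 3.9
  = 2.3777 + 0.9087
  = 3.2864
  ≈ 3.286
X − T̂ = 3.1 − 3.286 = -0.186 → -0.19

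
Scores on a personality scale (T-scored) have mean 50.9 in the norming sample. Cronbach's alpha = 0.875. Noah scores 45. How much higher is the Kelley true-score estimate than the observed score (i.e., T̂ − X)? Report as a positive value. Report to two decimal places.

T̂ = ρX + (1 − ρ)μ
  = 0.875 × 45 + 0.125 × 50.9
  = 39.375 + 6.3625
  = 45.7375
  ≈ 45.737
T̂ − X = 45.737 − 45 = 0.737 → 0.74

0.74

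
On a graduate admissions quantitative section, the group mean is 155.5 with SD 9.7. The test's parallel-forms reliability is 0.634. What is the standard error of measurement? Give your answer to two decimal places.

5.87

SEM = SD · √(1 − ρ) = 9.7 × √0.366 = 9.7 × 0.6050 = 5.868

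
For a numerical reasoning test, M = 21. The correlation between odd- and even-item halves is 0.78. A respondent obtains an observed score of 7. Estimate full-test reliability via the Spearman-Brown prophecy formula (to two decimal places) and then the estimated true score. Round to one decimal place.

Spearman-Brown: ρ = 2r/(1 + r) = 2(0.78)/(1 + 0.78) = 1.560/1.78 = 0.8764 → 0.88
Regress the observed score toward the mean by the unreliability: T̂ = 0.88·7 + 0.12·21 = 6.16 + 2.52 = 8.68.

8.7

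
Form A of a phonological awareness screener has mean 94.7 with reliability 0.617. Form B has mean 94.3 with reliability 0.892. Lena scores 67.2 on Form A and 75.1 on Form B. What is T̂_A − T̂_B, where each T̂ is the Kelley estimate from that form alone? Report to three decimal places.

0.559

T̂_A = 0.617(67.2) + 0.383(94.7) = 77.73250
T̂_B = 0.892(75.1) + 0.108(94.3) = 77.17360
T̂_A − T̂_B = 0.55890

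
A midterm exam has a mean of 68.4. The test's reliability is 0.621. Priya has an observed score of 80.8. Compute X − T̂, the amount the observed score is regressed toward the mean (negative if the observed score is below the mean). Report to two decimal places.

4.70

Weight the observed score by reliability and the mean by (1 − reliability): T̂ = 0.621·80.8 + 0.379·68.4 = 50.1768 + 25.9236 = 76.1004.
X − T̂ = 80.8 − 76.100 = 4.700 → 4.70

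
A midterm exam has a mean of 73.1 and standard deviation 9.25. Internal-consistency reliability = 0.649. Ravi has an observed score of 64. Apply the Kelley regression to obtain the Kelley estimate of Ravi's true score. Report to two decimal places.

67.19

T̂ = 0.649(64) + 0.351(73.1) = 41.536 + 25.6581 = 67.194 → 67.19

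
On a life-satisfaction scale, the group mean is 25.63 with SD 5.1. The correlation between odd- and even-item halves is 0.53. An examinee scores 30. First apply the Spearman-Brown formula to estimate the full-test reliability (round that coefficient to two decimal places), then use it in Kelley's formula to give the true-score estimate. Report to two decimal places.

Spearman-Brown: ρ = 2r/(1 + r) = 2(0.53)/(1 + 0.53) = 1.060/1.53 = 0.6928 → 0.69
Regress the observed score toward the mean by the unreliability: T̂ = 0.69·30 + 0.31·25.63 = 20.70 + 7.9453 = 28.645.

28.65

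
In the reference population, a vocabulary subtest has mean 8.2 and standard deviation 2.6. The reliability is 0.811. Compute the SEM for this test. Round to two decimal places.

SEM = SD · √(1 − ρ) = 2.6 × √0.189 = 2.6 × 0.4347 = 1.130

1.13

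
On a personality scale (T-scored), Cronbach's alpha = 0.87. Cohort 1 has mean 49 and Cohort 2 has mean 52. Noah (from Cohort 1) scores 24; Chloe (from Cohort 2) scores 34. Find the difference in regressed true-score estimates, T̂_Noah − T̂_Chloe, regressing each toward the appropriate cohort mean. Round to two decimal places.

-9.09

T̂_Noah = 0.87(24) + 0.13(49) = 27.2500
T̂_Chloe = 0.87(34) + 0.13(52) = 36.3400
Difference = 27.2500 − 36.3400 = -9.0900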